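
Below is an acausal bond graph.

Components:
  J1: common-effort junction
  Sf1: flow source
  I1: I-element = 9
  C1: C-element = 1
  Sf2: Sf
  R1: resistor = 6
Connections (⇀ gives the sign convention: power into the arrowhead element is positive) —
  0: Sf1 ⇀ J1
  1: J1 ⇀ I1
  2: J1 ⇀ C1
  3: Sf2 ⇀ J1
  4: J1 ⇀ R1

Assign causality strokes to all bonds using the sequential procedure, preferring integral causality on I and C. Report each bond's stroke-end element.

β0 stroke→Sf1  (source Sf1 imposes f)
β3 stroke→Sf2  (Sf2 fixes flow; stroke at Sf2)
β1 stroke→I1  (prefer integral on I1)
β2 stroke→J1  (prefer integral on C1)
β4 stroke→R1  (J1: bond 2 brought effort, rest push out)

β0 stroke→Sf1
β1 stroke→I1
β2 stroke→J1
β3 stroke→Sf2
β4 stroke→R1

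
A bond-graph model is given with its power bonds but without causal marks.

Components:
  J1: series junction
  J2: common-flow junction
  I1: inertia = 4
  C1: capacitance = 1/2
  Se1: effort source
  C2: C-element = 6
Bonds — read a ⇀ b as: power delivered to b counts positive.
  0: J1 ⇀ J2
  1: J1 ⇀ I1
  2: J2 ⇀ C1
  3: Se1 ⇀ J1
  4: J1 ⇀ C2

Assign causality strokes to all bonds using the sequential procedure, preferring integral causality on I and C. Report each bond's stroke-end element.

β0 |J1
β1 |I1
β2 |J2
β3 |J1
β4 |J1

β3 stroke at J1  (source Se1 imposes e)
β1 stroke at I1  (I1 outputs flow p/I1)
β0 stroke at J1  (J1: bond 1 brought flow, rest push out)
β4 stroke at J1  (common-f at J1 fixed by 1)
β2 stroke at J2  (J2: bond 0 brought flow, rest push out)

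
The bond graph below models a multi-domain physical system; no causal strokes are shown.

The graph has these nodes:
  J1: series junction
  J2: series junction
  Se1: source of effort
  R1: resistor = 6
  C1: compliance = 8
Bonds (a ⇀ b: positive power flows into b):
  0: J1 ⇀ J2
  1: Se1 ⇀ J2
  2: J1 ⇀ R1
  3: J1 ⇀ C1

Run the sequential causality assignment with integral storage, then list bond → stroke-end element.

b0 stroke at J1
b1 stroke at J2
b2 stroke at R1
b3 stroke at J1

β1 stroke→J2  (source Se1 imposes e)
β0 stroke→J1  (only one flow-in slot at J2)
β3 stroke→J1  (C1 outputs effort q/C1)
β2 stroke→R1  (closing 1-jn rule on J1)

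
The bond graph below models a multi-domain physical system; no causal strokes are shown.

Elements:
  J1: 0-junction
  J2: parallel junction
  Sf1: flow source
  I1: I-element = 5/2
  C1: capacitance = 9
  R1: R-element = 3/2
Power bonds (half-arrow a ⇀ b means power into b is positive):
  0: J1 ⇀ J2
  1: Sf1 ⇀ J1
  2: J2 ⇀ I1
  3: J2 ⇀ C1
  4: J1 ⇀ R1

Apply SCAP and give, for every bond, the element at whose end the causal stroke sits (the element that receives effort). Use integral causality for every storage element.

bond 0 stroke→J1
bond 1 stroke→Sf1
bond 2 stroke→I1
bond 3 stroke→J2
bond 4 stroke→R1

b1 stroke at Sf1  (Sf1 (Sf) sets flow on bond)
b2 stroke at I1  (I1 outputs flow p/I1)
b3 stroke at J2  (C1 integral (e out))
b0 stroke at J1  (common-e at J2 fixed by 3)
b4 stroke at R1  (common-e at J1 fixed by 0)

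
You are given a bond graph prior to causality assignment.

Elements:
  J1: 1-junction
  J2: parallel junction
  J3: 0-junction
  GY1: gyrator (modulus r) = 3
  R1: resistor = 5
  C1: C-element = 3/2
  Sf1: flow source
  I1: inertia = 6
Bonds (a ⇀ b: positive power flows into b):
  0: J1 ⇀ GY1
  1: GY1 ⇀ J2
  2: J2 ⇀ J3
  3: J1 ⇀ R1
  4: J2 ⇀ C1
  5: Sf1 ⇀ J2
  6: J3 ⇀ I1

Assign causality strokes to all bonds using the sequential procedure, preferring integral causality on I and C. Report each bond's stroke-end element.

#5 stroke at Sf1  (Sf1: flow source, stroke at near end)
#4 stroke at J2  (C1: C, integral causality)
#1 stroke at GY1  (0-jn J2 has e-setter on 4)
#2 stroke at J3  (0-jn J2 has e-setter on 4)
#6 stroke at I1  (0-jn J3 has e-setter on 2)
#0 stroke at GY1  (GY1: gyrator matches bond 1)
#3 stroke at J1  (1-jn J1 has f-setter on 0)

#0 stroke at GY1
#1 stroke at GY1
#2 stroke at J3
#3 stroke at J1
#4 stroke at J2
#5 stroke at Sf1
#6 stroke at I1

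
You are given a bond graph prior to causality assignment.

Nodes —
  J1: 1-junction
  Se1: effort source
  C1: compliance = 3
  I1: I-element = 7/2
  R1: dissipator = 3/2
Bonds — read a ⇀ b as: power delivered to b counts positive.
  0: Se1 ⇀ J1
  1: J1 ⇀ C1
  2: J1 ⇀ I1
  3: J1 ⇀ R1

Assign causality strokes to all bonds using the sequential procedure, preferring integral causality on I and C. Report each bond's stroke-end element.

bond 0 →J1  (source Se1 imposes e)
bond 1 →J1  (C1 integral (e out))
bond 2 →I1  (I1: I, integral causality)
bond 3 →J1  (J1 flow already set via bond 2)

bond 0 |J1
bond 1 |J1
bond 2 |I1
bond 3 |J1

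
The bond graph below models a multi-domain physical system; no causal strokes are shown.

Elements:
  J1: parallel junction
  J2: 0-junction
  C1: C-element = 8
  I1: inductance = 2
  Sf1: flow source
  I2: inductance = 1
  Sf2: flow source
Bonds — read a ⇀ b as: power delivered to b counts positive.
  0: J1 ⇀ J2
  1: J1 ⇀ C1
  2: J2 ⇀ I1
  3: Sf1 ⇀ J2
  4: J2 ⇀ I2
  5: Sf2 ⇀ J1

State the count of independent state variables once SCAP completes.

b3 stroke→Sf1  (Sf1 (Sf) sets flow on bond)
b5 stroke→Sf2  (Sf2 (Sf) sets flow on bond)
b1 stroke→J1  (C1: C, integral causality)
b0 stroke→J2  (J1 effort already set via bond 1)
b2 stroke→I1  (0-jn J2 has e-setter on 0)
b4 stroke→I2  (common-e at J2 fixed by 0)

3  (C1, I1, I2 all integral)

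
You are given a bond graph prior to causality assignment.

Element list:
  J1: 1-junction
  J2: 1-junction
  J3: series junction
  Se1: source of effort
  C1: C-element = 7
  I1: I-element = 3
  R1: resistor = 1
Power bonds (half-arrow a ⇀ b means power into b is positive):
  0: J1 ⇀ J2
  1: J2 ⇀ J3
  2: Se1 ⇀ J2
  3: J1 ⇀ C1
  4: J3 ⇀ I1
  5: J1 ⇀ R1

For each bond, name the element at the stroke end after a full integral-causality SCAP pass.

bond 2 stroke at J2  (Se1 fixes effort; stroke away)
bond 3 stroke at J1  (C1 outputs effort q/C1)
bond 4 stroke at I1  (I1: I, integral causality)
bond 1 stroke at J3  (J3: bond 4 brought flow, rest push out)
bond 0 stroke at J2  (1-jn J2 has f-setter on 1)
bond 5 stroke at J1  (1-jn J1 has f-setter on 0)

b0 stroke→J2
b1 stroke→J3
b2 stroke→J2
b3 stroke→J1
b4 stroke→I1
b5 stroke→J1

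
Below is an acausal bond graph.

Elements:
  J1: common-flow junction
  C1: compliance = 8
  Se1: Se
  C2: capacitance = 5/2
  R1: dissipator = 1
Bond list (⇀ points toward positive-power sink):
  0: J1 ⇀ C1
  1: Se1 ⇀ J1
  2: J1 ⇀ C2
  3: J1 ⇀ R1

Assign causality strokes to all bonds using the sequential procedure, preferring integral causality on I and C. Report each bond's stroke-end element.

β1 stroke at J1  (Se1 (Se) sets effort on bond)
β0 stroke at J1  (C1 integral (e out))
β2 stroke at J1  (C2: C, integral causality)
β3 stroke at R1  (J1: last free bond brings flow in)

bond 0 |J1
bond 1 |J1
bond 2 |J1
bond 3 |R1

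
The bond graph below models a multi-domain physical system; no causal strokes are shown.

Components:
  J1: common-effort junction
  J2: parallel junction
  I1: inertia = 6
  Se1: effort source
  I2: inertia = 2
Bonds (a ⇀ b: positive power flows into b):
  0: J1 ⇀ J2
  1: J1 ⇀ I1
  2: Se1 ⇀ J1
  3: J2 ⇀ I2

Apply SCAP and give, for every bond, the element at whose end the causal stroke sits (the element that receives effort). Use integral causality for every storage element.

β2 stroke at J1  (source Se1 imposes e)
β0 stroke at J2  (J1: bond 2 brought effort, rest push out)
β1 stroke at I1  (common-e at J1 fixed by 2)
β3 stroke at I2  (J2: bond 0 brought effort, rest push out)

b0 stroke at J2
b1 stroke at I1
b2 stroke at J1
b3 stroke at I2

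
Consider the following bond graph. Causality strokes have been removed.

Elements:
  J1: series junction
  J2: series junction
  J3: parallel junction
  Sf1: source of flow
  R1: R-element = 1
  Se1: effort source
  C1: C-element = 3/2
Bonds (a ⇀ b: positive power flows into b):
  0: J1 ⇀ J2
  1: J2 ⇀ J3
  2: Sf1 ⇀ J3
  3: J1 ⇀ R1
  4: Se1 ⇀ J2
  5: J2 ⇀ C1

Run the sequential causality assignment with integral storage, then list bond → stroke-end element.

#2 stroke at Sf1  (Sf1 fixes flow; stroke at Sf1)
#4 stroke at J2  (Se1: effort source, stroke at far end)
#1 stroke at J3  (closing 0-jn rule on J3)
#0 stroke at J2  (1-jn J2 has f-setter on 1)
#5 stroke at J2  (J2: bond 1 brought flow, rest push out)
#3 stroke at J1  (J1 flow already set via bond 0)

β0 →J2
β1 →J3
β2 →Sf1
β3 →J1
β4 →J2
β5 →J2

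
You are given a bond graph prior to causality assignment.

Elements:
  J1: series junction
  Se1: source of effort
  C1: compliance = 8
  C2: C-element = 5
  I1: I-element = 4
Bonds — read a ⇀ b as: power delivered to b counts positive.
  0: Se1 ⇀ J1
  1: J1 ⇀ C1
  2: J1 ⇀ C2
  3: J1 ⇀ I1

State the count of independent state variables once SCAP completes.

3  (C1, C2, I1 all integral)

β0 |J1  (Se1 (Se) sets effort on bond)
β1 |J1  (C1: C, integral causality)
β2 |J1  (prefer integral on C2)
β3 |I1  (only one flow-in slot at J1)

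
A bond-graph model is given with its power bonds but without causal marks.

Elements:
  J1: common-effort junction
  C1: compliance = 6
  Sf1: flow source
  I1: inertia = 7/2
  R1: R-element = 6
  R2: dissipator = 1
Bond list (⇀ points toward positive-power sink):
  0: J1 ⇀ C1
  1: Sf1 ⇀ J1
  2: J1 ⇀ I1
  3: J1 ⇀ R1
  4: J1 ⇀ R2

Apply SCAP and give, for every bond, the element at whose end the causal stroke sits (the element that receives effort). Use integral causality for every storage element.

bond 0 stroke→J1
bond 1 stroke→Sf1
bond 2 stroke→I1
bond 3 stroke→R1
bond 4 stroke→R2

β1 stroke at Sf1  (source Sf1 imposes f)
β0 stroke at J1  (C1: C, integral causality)
β2 stroke at I1  (J1: bond 0 brought effort, rest push out)
β3 stroke at R1  (J1 effort already set via bond 0)
β4 stroke at R2  (common-e at J1 fixed by 0)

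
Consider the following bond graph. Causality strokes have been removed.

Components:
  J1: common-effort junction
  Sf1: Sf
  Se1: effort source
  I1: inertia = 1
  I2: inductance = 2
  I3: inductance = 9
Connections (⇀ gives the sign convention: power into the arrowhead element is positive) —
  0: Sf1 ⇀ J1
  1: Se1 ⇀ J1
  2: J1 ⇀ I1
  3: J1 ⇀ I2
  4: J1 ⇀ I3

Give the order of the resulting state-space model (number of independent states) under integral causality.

bond 0 →Sf1  (source Sf1 imposes f)
bond 1 →J1  (Se1: effort source, stroke at far end)
bond 2 →I1  (common-e at J1 fixed by 1)
bond 3 →I2  (J1 effort already set via bond 1)
bond 4 →I3  (J1 effort already set via bond 1)

3  (I1, I2, I3 all integral)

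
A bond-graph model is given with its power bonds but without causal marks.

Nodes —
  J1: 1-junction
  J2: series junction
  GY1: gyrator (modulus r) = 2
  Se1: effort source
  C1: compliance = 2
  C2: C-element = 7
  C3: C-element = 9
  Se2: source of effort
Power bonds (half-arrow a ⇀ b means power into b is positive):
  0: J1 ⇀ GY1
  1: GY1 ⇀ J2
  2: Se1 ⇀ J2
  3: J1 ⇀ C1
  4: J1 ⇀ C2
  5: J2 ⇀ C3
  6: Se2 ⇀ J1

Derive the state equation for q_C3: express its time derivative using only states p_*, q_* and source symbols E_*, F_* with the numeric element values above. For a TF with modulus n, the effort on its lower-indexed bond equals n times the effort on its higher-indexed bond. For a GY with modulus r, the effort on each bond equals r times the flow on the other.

#2 |J2  (Se1 (Se) sets effort on bond)
#6 |J1  (Se2 (Se) sets effort on bond)
#3 |J1  (C1: C, integral causality)
#4 |J1  (C2 integral (e out))
#0 |GY1  (closing 1-jn rule on J1)
#1 |GY1  (GY GY1: same side as bond 0)
#5 |J2  (common-f at J2 fixed by 1)

dq_C3/dt = E_Se2/2 - q_C1/4 - q_C2/14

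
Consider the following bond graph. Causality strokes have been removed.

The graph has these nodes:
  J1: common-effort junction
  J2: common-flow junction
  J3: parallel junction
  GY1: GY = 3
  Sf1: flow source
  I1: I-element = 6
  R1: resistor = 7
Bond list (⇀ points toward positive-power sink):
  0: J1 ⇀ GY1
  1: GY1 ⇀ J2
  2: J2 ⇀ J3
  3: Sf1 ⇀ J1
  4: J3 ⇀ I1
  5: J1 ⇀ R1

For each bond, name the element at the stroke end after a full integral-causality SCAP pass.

#0 |J1
#1 |J2
#2 |J3
#3 |Sf1
#4 |I1
#5 |R1

#3 stroke→Sf1  (Sf1: flow source, stroke at near end)
#4 stroke→I1  (I1 outputs flow p/I1)
#2 stroke→J3  (J3: last free bond brings effort in)
#1 stroke→J2  (J2 flow already set via bond 2)
#0 stroke→J1  (GY1: gyrator matches bond 1)
#5 stroke→R1  (common-e at J1 fixed by 0)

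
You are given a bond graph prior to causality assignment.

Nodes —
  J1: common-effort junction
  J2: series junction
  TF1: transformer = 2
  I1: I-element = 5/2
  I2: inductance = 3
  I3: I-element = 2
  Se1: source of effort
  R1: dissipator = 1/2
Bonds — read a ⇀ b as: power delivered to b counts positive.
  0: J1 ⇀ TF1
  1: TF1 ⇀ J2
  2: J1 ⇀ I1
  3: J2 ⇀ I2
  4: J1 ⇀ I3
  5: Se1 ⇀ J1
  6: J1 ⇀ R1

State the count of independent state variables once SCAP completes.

β5 |J1  (source Se1 imposes e)
β0 |TF1  (J1: bond 5 brought effort, rest push out)
β2 |I1  (J1 effort already set via bond 5)
β4 |I3  (common-e at J1 fixed by 5)
β6 |R1  (common-e at J1 fixed by 5)
β1 |J2  (through TF1, causality passes straight; one stroke at TF1)
β3 |I2  (J2 needs exactly one f-in)

3  (I1, I2, I3 all integral)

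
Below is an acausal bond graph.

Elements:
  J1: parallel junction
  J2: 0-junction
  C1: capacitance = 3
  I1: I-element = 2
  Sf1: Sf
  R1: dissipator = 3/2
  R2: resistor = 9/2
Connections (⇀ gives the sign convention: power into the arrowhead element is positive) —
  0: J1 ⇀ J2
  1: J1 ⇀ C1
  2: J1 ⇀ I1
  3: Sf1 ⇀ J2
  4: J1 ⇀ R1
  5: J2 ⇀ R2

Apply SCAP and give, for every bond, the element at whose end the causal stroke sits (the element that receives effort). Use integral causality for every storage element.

#0 stroke at J2
#1 stroke at J1
#2 stroke at I1
#3 stroke at Sf1
#4 stroke at R1
#5 stroke at R2

β3 stroke at Sf1  (source Sf1 imposes f)
β1 stroke at J1  (C1 outputs effort q/C1)
β0 stroke at J2  (J1 effort already set via bond 1)
β2 stroke at I1  (0-jn J1 has e-setter on 1)
β4 stroke at R1  (J1: bond 1 brought effort, rest push out)
β5 stroke at R2  (common-e at J2 fixed by 0)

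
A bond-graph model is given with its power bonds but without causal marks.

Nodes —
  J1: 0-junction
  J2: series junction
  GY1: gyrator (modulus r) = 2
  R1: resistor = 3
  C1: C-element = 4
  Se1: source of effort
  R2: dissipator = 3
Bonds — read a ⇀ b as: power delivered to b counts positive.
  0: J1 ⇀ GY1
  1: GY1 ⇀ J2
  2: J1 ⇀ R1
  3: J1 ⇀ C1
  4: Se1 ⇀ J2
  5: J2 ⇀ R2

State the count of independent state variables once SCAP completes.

#4 stroke→J2  (source Se1 imposes e)
#3 stroke→J1  (prefer integral on C1)
#0 stroke→GY1  (common-e at J1 fixed by 3)
#2 stroke→R1  (common-e at J1 fixed by 3)
#1 stroke→GY1  (GY1 both-in/both-out from 0)
#5 stroke→J2  (J2 flow already set via bond 1)

1  (C1 all integral)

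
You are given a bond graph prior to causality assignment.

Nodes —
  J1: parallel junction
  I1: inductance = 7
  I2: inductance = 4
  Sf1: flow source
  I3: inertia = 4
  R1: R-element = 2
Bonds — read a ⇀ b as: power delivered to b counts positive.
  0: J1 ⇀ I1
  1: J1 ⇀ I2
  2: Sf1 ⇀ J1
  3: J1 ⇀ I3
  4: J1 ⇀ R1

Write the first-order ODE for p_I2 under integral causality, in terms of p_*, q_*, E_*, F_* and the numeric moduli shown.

bond 2 →Sf1  (source Sf1 imposes f)
bond 0 →I1  (prefer integral on I1)
bond 1 →I2  (I2 integral (f out))
bond 3 →I3  (prefer integral on I3)
bond 4 →J1  (J1: last free bond brings effort in)

dp_I2/dt = 2*F_Sf1 - 2*p_I1/7 - p_I2/2 - p_I3/2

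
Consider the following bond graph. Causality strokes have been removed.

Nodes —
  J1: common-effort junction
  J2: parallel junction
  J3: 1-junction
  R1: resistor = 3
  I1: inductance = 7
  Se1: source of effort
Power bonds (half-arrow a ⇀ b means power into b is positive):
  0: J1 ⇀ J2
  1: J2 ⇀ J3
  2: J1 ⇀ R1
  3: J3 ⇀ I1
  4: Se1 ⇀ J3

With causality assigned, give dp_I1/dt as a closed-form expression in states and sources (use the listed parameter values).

#4 |J3  (Se1 (Se) sets effort on bond)
#3 |I1  (I1: I, integral causality)
#1 |J3  (common-f at J3 fixed by 3)
#0 |J2  (J2: last free bond brings effort in)
#2 |J1  (only one effort-in slot at J1)

dp_I1/dt = E_Se1 - 3*p_I1/7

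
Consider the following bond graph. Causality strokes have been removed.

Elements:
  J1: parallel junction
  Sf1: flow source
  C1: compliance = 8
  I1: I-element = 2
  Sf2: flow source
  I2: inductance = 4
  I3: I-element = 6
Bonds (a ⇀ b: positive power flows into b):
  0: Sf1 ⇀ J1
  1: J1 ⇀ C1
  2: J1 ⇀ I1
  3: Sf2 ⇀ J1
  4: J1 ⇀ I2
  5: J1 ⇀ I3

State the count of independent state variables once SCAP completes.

4  (C1, I1, I2, I3 all integral)

β0 stroke→Sf1  (source Sf1 imposes f)
β3 stroke→Sf2  (Sf2 (Sf) sets flow on bond)
β1 stroke→J1  (C1: C, integral causality)
β2 stroke→I1  (0-jn J1 has e-setter on 1)
β4 stroke→I2  (J1: bond 1 brought effort, rest push out)
β5 stroke→I3  (J1 effort already set via bond 1)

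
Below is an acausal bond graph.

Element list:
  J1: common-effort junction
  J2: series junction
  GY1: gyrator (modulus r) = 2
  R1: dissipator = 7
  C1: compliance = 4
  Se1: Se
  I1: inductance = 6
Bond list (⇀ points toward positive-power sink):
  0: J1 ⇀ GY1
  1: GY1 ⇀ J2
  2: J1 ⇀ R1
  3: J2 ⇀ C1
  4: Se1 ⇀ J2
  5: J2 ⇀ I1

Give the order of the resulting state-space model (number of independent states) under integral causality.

b4 →J2  (source Se1 imposes e)
b3 →J2  (prefer integral on C1)
b5 →I1  (I1 outputs flow p/I1)
b1 →J2  (J2: bond 5 brought flow, rest push out)
b0 →J1  (GY GY1: same side as bond 1)
b2 →R1  (common-e at J1 fixed by 0)

2  (C1, I1 all integral)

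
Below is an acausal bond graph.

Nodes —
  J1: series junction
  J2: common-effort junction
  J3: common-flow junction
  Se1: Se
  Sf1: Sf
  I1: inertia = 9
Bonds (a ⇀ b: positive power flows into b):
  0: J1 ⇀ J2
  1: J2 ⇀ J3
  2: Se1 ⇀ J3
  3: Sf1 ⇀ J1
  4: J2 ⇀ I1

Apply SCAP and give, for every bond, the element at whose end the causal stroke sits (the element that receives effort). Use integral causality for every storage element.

#2 stroke at J3  (Se1 (Se) sets effort on bond)
#3 stroke at Sf1  (Sf1: flow source, stroke at near end)
#0 stroke at J1  (common-f at J1 fixed by 3)
#1 stroke at J2  (only one flow-in slot at J3)
#4 stroke at I1  (J2: bond 1 brought effort, rest push out)

β0 →J1
β1 →J2
β2 →J3
β3 →Sf1
β4 →I1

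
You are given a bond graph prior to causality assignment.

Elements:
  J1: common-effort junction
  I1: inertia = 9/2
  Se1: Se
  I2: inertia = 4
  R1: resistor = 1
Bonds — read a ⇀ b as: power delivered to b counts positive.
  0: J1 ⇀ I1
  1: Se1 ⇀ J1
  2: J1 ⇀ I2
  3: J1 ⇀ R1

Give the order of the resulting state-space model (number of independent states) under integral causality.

2  (I1, I2 all integral)

β1 stroke at J1  (Se1: effort source, stroke at far end)
β0 stroke at I1  (J1 effort already set via bond 1)
β2 stroke at I2  (0-jn J1 has e-setter on 1)
β3 stroke at R1  (J1: bond 1 brought effort, rest push out)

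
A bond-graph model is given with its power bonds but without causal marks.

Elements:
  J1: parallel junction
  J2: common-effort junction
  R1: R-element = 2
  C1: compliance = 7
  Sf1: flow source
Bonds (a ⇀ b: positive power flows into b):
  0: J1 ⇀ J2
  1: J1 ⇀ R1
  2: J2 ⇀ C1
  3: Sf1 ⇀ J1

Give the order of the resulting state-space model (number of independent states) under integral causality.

bond 3 →Sf1  (source Sf1 imposes f)
bond 2 →J2  (C1: C, integral causality)
bond 0 →J1  (0-jn J2 has e-setter on 2)
bond 1 →R1  (common-e at J1 fixed by 0)

1  (C1 all integral)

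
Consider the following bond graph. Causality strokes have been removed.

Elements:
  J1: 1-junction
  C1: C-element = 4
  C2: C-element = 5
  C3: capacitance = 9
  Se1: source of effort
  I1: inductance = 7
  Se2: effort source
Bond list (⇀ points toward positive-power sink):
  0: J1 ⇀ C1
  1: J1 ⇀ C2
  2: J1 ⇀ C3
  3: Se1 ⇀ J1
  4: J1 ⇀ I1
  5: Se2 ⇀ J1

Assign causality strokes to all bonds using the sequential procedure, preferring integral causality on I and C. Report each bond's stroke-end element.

bond 3 stroke at J1  (Se1: effort source, stroke at far end)
bond 5 stroke at J1  (Se2: effort source, stroke at far end)
bond 0 stroke at J1  (C1 outputs effort q/C1)
bond 1 stroke at J1  (C2: C, integral causality)
bond 2 stroke at J1  (prefer integral on C3)
bond 4 stroke at I1  (closing 1-jn rule on J1)

β0 stroke→J1
β1 stroke→J1
β2 stroke→J1
β3 stroke→J1
β4 stroke→I1
β5 stroke→J1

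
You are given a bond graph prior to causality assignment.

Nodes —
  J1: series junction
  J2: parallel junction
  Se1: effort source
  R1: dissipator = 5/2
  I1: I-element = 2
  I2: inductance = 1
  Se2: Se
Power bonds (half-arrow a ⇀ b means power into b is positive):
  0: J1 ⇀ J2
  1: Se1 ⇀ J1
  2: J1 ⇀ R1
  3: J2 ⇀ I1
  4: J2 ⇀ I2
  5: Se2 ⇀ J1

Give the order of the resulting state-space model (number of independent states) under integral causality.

#1 stroke at J1  (source Se1 imposes e)
#5 stroke at J1  (source Se2 imposes e)
#3 stroke at I1  (I1: I, integral causality)
#4 stroke at I2  (I2: I, integral causality)
#0 stroke at J2  (only one effort-in slot at J2)
#2 stroke at J1  (common-f at J1 fixed by 0)

2  (I1, I2 all integral)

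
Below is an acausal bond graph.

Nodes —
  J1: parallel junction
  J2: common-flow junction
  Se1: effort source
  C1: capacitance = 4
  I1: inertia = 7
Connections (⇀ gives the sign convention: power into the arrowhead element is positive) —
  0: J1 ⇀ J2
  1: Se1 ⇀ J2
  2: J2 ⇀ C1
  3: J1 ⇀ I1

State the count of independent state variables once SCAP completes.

bond 1 |J2  (Se1: effort source, stroke at far end)
bond 2 |J2  (prefer integral on C1)
bond 0 |J1  (closing 1-jn rule on J2)
bond 3 |I1  (0-jn J1 has e-setter on 0)

2  (C1, I1 all integral)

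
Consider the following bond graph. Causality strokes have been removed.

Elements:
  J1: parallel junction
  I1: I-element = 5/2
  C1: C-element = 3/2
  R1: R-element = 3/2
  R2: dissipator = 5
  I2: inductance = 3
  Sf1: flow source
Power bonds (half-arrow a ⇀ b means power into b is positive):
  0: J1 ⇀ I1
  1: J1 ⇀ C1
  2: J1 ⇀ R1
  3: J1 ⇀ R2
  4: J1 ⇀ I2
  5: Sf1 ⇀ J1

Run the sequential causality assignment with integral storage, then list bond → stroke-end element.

b0 stroke at I1
b1 stroke at J1
b2 stroke at R1
b3 stroke at R2
b4 stroke at I2
b5 stroke at Sf1

bond 5 |Sf1  (Sf1 (Sf) sets flow on bond)
bond 0 |I1  (I1: I, integral causality)
bond 1 |J1  (C1: C, integral causality)
bond 2 |R1  (common-e at J1 fixed by 1)
bond 3 |R2  (J1 effort already set via bond 1)
bond 4 |I2  (0-jn J1 has e-setter on 1)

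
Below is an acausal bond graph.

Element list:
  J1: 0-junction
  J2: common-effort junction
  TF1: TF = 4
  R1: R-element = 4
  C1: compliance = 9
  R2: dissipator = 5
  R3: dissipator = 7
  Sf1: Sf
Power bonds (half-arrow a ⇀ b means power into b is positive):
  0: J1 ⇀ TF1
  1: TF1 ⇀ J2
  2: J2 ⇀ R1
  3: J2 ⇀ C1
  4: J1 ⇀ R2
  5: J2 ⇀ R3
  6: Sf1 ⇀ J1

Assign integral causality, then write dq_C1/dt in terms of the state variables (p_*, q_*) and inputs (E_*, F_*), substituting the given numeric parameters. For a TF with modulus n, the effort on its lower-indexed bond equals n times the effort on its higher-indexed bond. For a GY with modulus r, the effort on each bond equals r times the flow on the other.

#6 stroke at Sf1  (Sf1 fixes flow; stroke at Sf1)
#3 stroke at J2  (C1 outputs effort q/C1)
#1 stroke at TF1  (0-jn J2 has e-setter on 3)
#2 stroke at R1  (0-jn J2 has e-setter on 3)
#5 stroke at R3  (0-jn J2 has e-setter on 3)
#0 stroke at J1  (TF1: transformer flips bond 1)
#4 stroke at R2  (0-jn J1 has e-setter on 0)

dq_C1/dt = 4*F_Sf1 - 503*q_C1/1260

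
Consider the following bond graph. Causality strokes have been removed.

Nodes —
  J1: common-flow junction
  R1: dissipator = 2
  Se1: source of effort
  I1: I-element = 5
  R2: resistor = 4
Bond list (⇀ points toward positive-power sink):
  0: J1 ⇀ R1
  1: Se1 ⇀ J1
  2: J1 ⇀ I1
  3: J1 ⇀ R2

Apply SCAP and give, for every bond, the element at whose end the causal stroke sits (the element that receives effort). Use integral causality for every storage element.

β1 →J1  (Se1 fixes effort; stroke away)
β2 →I1  (I1: I, integral causality)
β0 →J1  (J1 flow already set via bond 2)
β3 →J1  (J1 flow already set via bond 2)

b0 |J1
b1 |J1
b2 |I1
b3 |J1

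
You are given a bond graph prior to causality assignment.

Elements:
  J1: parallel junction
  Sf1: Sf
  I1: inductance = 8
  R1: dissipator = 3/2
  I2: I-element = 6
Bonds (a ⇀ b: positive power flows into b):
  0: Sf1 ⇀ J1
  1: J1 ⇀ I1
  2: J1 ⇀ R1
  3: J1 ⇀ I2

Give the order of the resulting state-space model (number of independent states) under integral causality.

2  (I1, I2 all integral)

b0 →Sf1  (Sf1: flow source, stroke at near end)
b1 →I1  (I1 integral (f out))
b3 →I2  (I2 outputs flow p/I2)
b2 →J1  (closing 0-jn rule on J1)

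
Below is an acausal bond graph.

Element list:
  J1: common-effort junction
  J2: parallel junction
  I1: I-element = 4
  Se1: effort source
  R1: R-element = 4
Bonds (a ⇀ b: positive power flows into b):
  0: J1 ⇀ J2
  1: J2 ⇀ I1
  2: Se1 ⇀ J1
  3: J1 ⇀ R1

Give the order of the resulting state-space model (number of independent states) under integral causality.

1  (I1 all integral)

bond 2 stroke→J1  (Se1 (Se) sets effort on bond)
bond 0 stroke→J2  (J1 effort already set via bond 2)
bond 3 stroke→R1  (J1 effort already set via bond 2)
bond 1 stroke→I1  (J2: bond 0 brought effort, rest push out)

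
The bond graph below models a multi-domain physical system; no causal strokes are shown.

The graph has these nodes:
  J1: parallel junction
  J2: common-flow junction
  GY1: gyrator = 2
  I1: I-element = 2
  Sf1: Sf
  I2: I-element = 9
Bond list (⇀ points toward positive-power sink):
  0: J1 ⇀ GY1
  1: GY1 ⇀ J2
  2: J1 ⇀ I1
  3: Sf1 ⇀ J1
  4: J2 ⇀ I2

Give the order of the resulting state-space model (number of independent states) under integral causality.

2  (I1, I2 all integral)

β3 →Sf1  (Sf1: flow source, stroke at near end)
β2 →I1  (prefer integral on I1)
β0 →J1  (J1 needs exactly one e-in)
β1 →J2  (GY1: gyrator matches bond 0)
β4 →I2  (J2: last free bond brings flow in)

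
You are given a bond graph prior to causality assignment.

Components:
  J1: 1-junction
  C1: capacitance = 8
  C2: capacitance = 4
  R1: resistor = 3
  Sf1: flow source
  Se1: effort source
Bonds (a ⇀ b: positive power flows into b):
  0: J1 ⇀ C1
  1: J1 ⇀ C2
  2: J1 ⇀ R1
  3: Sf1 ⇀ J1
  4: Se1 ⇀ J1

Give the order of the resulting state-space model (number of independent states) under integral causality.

2  (C1, C2 all integral)

#3 →Sf1  (Sf1 (Sf) sets flow on bond)
#4 →J1  (source Se1 imposes e)
#0 →J1  (J1: bond 3 brought flow, rest push out)
#1 →J1  (1-jn J1 has f-setter on 3)
#2 →J1  (common-f at J1 fixed by 3)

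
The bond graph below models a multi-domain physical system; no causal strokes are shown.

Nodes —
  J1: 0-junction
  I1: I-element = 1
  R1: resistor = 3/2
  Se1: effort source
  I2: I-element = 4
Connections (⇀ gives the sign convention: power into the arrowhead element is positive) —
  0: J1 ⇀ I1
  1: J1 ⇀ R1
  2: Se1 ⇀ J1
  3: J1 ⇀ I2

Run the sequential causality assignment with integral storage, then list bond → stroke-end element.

β2 stroke at J1  (Se1 (Se) sets effort on bond)
β0 stroke at I1  (0-jn J1 has e-setter on 2)
β1 stroke at R1  (common-e at J1 fixed by 2)
β3 stroke at I2  (J1 effort already set via bond 2)

bond 0 stroke→I1
bond 1 stroke→R1
bond 2 stroke→J1
bond 3 stroke→I2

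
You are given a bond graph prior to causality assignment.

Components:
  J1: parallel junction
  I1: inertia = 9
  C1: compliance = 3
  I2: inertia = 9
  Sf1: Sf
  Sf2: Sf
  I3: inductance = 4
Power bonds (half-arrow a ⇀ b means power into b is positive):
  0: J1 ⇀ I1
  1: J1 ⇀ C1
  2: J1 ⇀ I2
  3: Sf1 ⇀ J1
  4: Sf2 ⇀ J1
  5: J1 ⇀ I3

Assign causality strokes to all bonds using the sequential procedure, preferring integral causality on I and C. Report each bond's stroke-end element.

β0 stroke→I1
β1 stroke→J1
β2 stroke→I2
β3 stroke→Sf1
β4 stroke→Sf2
β5 stroke→I3

b3 →Sf1  (source Sf1 imposes f)
b4 →Sf2  (Sf2 (Sf) sets flow on bond)
b0 →I1  (I1: I, integral causality)
b1 →J1  (C1: C, integral causality)
b2 →I2  (J1: bond 1 brought effort, rest push out)
b5 →I3  (0-jn J1 has e-setter on 1)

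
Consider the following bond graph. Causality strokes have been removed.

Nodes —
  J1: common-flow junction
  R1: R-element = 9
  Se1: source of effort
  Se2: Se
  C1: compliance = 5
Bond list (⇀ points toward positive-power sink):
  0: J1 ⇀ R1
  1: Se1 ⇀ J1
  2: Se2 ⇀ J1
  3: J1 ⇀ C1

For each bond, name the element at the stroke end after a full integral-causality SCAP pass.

bond 1 stroke at J1  (Se1 (Se) sets effort on bond)
bond 2 stroke at J1  (Se2: effort source, stroke at far end)
bond 3 stroke at J1  (prefer integral on C1)
bond 0 stroke at R1  (J1: last free bond brings flow in)

#0 stroke at R1
#1 stroke at J1
#2 stroke at J1
#3 stroke at J1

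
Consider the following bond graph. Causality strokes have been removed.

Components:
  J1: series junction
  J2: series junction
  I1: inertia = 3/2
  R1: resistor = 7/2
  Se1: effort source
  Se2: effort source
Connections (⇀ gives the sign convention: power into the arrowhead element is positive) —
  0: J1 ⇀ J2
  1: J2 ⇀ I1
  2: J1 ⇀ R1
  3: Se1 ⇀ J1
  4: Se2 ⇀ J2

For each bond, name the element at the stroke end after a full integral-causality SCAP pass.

b0 stroke→J2
b1 stroke→I1
b2 stroke→J1
b3 stroke→J1
b4 stroke→J2

#3 |J1  (Se1 fixes effort; stroke away)
#4 |J2  (source Se2 imposes e)
#1 |I1  (I1 outputs flow p/I1)
#0 |J2  (1-jn J2 has f-setter on 1)
#2 |J1  (common-f at J1 fixed by 0)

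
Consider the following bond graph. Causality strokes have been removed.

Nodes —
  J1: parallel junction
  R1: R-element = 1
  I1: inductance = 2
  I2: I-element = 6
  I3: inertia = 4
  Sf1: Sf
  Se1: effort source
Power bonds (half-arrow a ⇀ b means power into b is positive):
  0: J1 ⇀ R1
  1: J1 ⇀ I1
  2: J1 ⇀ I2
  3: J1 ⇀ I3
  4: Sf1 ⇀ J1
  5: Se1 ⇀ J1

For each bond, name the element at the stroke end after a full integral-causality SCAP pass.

β4 stroke at Sf1  (Sf1 fixes flow; stroke at Sf1)
β5 stroke at J1  (Se1 (Se) sets effort on bond)
β0 stroke at R1  (J1 effort already set via bond 5)
β1 stroke at I1  (J1: bond 5 brought effort, rest push out)
β2 stroke at I2  (J1: bond 5 brought effort, rest push out)
β3 stroke at I3  (J1 effort already set via bond 5)

β0 |R1
β1 |I1
β2 |I2
β3 |I3
β4 |Sf1
β5 |J1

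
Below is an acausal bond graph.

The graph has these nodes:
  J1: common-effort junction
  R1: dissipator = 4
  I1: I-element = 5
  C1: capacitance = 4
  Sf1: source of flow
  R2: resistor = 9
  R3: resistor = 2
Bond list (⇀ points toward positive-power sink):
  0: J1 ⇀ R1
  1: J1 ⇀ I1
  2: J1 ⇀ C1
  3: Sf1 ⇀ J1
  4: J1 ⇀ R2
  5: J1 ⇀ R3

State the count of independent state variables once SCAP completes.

2  (C1, I1 all integral)

β3 →Sf1  (Sf1 fixes flow; stroke at Sf1)
β1 →I1  (prefer integral on I1)
β2 →J1  (prefer integral on C1)
β0 →R1  (0-jn J1 has e-setter on 2)
β4 →R2  (common-e at J1 fixed by 2)
β5 →R3  (0-jn J1 has e-setter on 2)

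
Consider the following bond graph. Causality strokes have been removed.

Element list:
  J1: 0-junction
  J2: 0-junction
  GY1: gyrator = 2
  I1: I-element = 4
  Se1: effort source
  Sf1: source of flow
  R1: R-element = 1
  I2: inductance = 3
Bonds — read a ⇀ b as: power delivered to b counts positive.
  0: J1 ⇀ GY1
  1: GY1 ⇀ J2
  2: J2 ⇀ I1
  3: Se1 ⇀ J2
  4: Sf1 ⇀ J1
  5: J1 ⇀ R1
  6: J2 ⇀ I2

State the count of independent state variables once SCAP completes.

β3 |J2  (Se1 (Se) sets effort on bond)
β4 |Sf1  (Sf1: flow source, stroke at near end)
β1 |GY1  (J2 effort already set via bond 3)
β2 |I1  (J2 effort already set via bond 3)
β6 |I2  (J2 effort already set via bond 3)
β0 |GY1  (through GY1, causality inverts; strokes same side of GY1)
β5 |J1  (closing 0-jn rule on J1)

2  (I1, I2 all integral)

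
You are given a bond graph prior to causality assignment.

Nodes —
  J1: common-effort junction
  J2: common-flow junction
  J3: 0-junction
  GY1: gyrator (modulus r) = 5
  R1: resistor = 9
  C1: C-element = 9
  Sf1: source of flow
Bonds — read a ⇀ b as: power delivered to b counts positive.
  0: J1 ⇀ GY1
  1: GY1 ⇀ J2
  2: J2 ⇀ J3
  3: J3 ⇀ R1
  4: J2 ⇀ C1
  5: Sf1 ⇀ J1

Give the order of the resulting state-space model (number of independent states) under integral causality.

1  (C1 all integral)

bond 5 stroke→Sf1  (Sf1 fixes flow; stroke at Sf1)
bond 0 stroke→J1  (only one effort-in slot at J1)
bond 1 stroke→J2  (GY GY1: same side as bond 0)
bond 4 stroke→J2  (prefer integral on C1)
bond 2 stroke→J3  (only one flow-in slot at J2)
bond 3 stroke→R1  (common-e at J3 fixed by 2)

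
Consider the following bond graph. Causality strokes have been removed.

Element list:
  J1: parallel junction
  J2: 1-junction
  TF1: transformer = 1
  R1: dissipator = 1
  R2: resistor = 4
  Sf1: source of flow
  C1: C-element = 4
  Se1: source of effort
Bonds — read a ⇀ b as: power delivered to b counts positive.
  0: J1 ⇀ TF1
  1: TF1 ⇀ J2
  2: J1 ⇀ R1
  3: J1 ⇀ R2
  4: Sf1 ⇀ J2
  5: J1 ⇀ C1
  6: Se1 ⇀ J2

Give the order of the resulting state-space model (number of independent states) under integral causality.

b4 stroke→Sf1  (Sf1: flow source, stroke at near end)
b6 stroke→J2  (Se1: effort source, stroke at far end)
b1 stroke→J2  (J2 flow already set via bond 4)
b0 stroke→TF1  (TF1: transformer flips bond 1)
b5 stroke→J1  (C1 integral (e out))
b2 stroke→R1  (0-jn J1 has e-setter on 5)
b3 stroke→R2  (J1: bond 5 brought effort, rest push out)

1  (C1 all integral)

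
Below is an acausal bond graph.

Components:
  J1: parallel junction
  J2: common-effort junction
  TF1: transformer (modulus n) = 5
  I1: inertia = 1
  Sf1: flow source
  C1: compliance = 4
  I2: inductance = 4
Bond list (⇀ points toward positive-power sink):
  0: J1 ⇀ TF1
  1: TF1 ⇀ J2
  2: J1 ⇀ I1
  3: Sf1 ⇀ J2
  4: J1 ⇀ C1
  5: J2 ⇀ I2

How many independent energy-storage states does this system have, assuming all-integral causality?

bond 3 →Sf1  (Sf1 (Sf) sets flow on bond)
bond 2 →I1  (prefer integral on I1)
bond 4 →J1  (C1: C, integral causality)
bond 0 →TF1  (J1 effort already set via bond 4)
bond 1 →J2  (through TF1, causality passes straight; one stroke at TF1)
bond 5 →I2  (common-e at J2 fixed by 1)

3  (C1, I1, I2 all integral)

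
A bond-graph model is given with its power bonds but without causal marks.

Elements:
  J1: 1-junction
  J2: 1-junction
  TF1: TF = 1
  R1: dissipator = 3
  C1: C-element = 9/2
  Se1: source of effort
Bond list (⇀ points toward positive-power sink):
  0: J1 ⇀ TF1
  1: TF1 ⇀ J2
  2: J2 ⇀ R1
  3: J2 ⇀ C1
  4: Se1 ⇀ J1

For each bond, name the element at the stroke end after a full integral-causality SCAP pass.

#0 stroke at TF1
#1 stroke at J2
#2 stroke at R1
#3 stroke at J2
#4 stroke at J1

bond 4 stroke→J1  (Se1 fixes effort; stroke away)
bond 0 stroke→TF1  (only one flow-in slot at J1)
bond 1 stroke→J2  (through TF1, causality passes straight; one stroke at TF1)
bond 3 stroke→J2  (C1: C, integral causality)
bond 2 stroke→R1  (J2 needs exactly one f-in)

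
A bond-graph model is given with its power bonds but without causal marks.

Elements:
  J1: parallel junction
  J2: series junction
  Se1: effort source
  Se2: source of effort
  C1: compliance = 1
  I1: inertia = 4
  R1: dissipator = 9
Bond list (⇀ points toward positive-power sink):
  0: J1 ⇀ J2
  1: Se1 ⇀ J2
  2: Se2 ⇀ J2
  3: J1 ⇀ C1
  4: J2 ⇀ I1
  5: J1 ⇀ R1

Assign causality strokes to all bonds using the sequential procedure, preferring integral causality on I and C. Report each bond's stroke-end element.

#0 |J2
#1 |J2
#2 |J2
#3 |J1
#4 |I1
#5 |R1

β1 →J2  (Se1 (Se) sets effort on bond)
β2 →J2  (source Se2 imposes e)
β3 →J1  (C1 outputs effort q/C1)
β0 →J2  (common-e at J1 fixed by 3)
β5 →R1  (J1 effort already set via bond 3)
β4 →I1  (only one flow-in slot at J2)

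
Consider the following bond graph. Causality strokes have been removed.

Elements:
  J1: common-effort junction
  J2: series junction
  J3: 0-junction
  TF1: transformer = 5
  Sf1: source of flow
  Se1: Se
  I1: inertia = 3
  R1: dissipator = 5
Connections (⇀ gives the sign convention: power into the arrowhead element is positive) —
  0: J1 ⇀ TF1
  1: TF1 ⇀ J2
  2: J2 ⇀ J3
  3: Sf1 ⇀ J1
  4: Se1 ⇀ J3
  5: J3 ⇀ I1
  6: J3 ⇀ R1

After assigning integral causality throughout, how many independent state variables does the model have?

bond 3 |Sf1  (Sf1: flow source, stroke at near end)
bond 4 |J3  (Se1 fixes effort; stroke away)
bond 0 |J1  (J1: last free bond brings effort in)
bond 2 |J2  (J3: bond 4 brought effort, rest push out)
bond 5 |I1  (common-e at J3 fixed by 4)
bond 6 |R1  (J3 effort already set via bond 4)
bond 1 |TF1  (TF1: transformer flips bond 0)

1  (I1 all integral)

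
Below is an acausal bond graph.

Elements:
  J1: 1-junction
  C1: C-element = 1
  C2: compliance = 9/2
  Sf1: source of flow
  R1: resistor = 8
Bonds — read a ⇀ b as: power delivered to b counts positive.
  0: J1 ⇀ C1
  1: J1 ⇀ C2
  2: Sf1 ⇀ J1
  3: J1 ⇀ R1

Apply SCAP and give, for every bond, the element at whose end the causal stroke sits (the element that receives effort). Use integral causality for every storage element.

β2 stroke→Sf1  (Sf1 (Sf) sets flow on bond)
β0 stroke→J1  (J1: bond 2 brought flow, rest push out)
β1 stroke→J1  (1-jn J1 has f-setter on 2)
β3 stroke→J1  (J1: bond 2 brought flow, rest push out)

b0 stroke→J1
b1 stroke→J1
b2 stroke→Sf1
b3 stroke→J1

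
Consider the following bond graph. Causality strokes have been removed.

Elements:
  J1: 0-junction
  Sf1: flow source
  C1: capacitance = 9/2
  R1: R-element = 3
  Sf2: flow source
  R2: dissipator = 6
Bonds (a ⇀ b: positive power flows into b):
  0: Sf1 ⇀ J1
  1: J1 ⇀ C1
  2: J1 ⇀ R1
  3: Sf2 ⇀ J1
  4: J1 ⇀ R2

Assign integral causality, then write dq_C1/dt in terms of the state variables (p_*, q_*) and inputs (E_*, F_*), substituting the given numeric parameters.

b0 →Sf1  (source Sf1 imposes f)
b3 →Sf2  (Sf2 fixes flow; stroke at Sf2)
b1 →J1  (C1 outputs effort q/C1)
b2 →R1  (J1: bond 1 brought effort, rest push out)
b4 →R2  (common-e at J1 fixed by 1)

dq_C1/dt = F_Sf1 + F_Sf2 - q_C1/9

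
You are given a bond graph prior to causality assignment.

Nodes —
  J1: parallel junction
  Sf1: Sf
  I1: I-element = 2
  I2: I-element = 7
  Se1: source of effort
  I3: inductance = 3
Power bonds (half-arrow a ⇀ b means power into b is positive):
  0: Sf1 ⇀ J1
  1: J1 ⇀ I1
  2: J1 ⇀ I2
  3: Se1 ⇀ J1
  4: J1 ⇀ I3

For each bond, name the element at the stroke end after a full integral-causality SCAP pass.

#0 →Sf1  (Sf1 fixes flow; stroke at Sf1)
#3 →J1  (Se1 (Se) sets effort on bond)
#1 →I1  (J1 effort already set via bond 3)
#2 →I2  (J1: bond 3 brought effort, rest push out)
#4 →I3  (0-jn J1 has e-setter on 3)

β0 stroke→Sf1
β1 stroke→I1
β2 stroke→I2
β3 stroke→J1
β4 stroke→I3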